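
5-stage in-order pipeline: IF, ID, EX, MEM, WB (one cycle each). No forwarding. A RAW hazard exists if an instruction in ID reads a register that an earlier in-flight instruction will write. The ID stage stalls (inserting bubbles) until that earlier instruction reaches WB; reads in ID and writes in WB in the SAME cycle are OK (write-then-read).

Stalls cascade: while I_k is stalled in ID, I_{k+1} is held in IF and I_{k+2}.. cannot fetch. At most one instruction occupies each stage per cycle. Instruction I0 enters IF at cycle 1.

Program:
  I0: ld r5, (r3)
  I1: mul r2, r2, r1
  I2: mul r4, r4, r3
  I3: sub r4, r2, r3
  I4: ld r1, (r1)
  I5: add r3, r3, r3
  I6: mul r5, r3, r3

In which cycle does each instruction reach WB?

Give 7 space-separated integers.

I0 ld r5 <- r3: IF@1 ID@2 stall=0 (-) EX@3 MEM@4 WB@5
I1 mul r2 <- r2,r1: IF@2 ID@3 stall=0 (-) EX@4 MEM@5 WB@6
I2 mul r4 <- r4,r3: IF@3 ID@4 stall=0 (-) EX@5 MEM@6 WB@7
I3 sub r4 <- r2,r3: IF@4 ID@5 stall=1 (RAW on I1.r2 (WB@6)) EX@7 MEM@8 WB@9
I4 ld r1 <- r1: IF@5 ID@7 stall=0 (-) EX@8 MEM@9 WB@10
I5 add r3 <- r3,r3: IF@7 ID@8 stall=0 (-) EX@9 MEM@10 WB@11
I6 mul r5 <- r3,r3: IF@8 ID@9 stall=2 (RAW on I5.r3 (WB@11)) EX@12 MEM@13 WB@14

Answer: 5 6 7 9 10 11 14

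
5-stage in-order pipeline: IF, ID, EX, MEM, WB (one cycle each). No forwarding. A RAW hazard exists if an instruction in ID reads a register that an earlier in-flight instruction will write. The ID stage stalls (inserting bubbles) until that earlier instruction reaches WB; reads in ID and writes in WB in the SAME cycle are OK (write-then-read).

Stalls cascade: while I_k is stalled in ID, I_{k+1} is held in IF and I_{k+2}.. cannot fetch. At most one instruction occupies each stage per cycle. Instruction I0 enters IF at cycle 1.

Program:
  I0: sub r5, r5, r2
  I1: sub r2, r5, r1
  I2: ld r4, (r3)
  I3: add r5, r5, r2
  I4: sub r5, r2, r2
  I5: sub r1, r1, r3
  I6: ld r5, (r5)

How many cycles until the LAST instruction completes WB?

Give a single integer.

Answer: 15

Derivation:
I0 sub r5 <- r5,r2: IF@1 ID@2 stall=0 (-) EX@3 MEM@4 WB@5
I1 sub r2 <- r5,r1: IF@2 ID@3 stall=2 (RAW on I0.r5 (WB@5)) EX@6 MEM@7 WB@8
I2 ld r4 <- r3: IF@3 ID@6 stall=0 (-) EX@7 MEM@8 WB@9
I3 add r5 <- r5,r2: IF@6 ID@7 stall=1 (RAW on I1.r2 (WB@8)) EX@9 MEM@10 WB@11
I4 sub r5 <- r2,r2: IF@7 ID@9 stall=0 (-) EX@10 MEM@11 WB@12
I5 sub r1 <- r1,r3: IF@9 ID@10 stall=0 (-) EX@11 MEM@12 WB@13
I6 ld r5 <- r5: IF@10 ID@11 stall=1 (RAW on I4.r5 (WB@12)) EX@13 MEM@14 WB@15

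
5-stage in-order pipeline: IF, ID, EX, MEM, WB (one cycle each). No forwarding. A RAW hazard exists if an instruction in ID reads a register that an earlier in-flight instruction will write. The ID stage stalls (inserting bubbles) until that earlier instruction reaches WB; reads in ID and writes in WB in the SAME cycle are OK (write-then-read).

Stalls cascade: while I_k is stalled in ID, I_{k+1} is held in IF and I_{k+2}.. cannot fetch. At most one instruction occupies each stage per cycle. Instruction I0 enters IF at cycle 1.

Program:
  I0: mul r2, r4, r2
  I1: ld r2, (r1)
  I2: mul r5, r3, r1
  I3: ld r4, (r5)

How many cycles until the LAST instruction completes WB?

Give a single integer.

Answer: 10

Derivation:
I0 mul r2 <- r4,r2: IF@1 ID@2 stall=0 (-) EX@3 MEM@4 WB@5
I1 ld r2 <- r1: IF@2 ID@3 stall=0 (-) EX@4 MEM@5 WB@6
I2 mul r5 <- r3,r1: IF@3 ID@4 stall=0 (-) EX@5 MEM@6 WB@7
I3 ld r4 <- r5: IF@4 ID@5 stall=2 (RAW on I2.r5 (WB@7)) EX@8 MEM@9 WB@10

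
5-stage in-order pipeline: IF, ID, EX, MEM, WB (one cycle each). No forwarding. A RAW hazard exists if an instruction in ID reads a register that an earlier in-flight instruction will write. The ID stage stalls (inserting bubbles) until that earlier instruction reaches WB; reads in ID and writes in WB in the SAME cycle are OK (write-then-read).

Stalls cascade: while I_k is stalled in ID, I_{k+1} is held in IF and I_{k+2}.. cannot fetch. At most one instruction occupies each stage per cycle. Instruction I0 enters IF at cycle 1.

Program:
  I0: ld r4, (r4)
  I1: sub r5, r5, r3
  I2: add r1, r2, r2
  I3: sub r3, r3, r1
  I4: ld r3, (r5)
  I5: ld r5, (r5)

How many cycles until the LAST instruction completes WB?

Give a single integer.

Answer: 12

Derivation:
I0 ld r4 <- r4: IF@1 ID@2 stall=0 (-) EX@3 MEM@4 WB@5
I1 sub r5 <- r5,r3: IF@2 ID@3 stall=0 (-) EX@4 MEM@5 WB@6
I2 add r1 <- r2,r2: IF@3 ID@4 stall=0 (-) EX@5 MEM@6 WB@7
I3 sub r3 <- r3,r1: IF@4 ID@5 stall=2 (RAW on I2.r1 (WB@7)) EX@8 MEM@9 WB@10
I4 ld r3 <- r5: IF@5 ID@8 stall=0 (-) EX@9 MEM@10 WB@11
I5 ld r5 <- r5: IF@8 ID@9 stall=0 (-) EX@10 MEM@11 WB@12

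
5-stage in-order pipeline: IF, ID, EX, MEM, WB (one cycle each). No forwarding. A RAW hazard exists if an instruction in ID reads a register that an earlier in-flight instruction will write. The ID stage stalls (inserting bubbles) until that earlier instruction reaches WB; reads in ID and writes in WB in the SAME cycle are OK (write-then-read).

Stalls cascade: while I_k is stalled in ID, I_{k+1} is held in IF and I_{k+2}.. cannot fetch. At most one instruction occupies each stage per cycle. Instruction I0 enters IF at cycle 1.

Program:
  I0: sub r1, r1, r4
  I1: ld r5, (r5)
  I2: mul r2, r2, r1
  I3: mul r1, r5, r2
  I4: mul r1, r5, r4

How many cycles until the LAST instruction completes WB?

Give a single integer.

I0 sub r1 <- r1,r4: IF@1 ID@2 stall=0 (-) EX@3 MEM@4 WB@5
I1 ld r5 <- r5: IF@2 ID@3 stall=0 (-) EX@4 MEM@5 WB@6
I2 mul r2 <- r2,r1: IF@3 ID@4 stall=1 (RAW on I0.r1 (WB@5)) EX@6 MEM@7 WB@8
I3 mul r1 <- r5,r2: IF@4 ID@6 stall=2 (RAW on I2.r2 (WB@8)) EX@9 MEM@10 WB@11
I4 mul r1 <- r5,r4: IF@6 ID@9 stall=0 (-) EX@10 MEM@11 WB@12

Answer: 12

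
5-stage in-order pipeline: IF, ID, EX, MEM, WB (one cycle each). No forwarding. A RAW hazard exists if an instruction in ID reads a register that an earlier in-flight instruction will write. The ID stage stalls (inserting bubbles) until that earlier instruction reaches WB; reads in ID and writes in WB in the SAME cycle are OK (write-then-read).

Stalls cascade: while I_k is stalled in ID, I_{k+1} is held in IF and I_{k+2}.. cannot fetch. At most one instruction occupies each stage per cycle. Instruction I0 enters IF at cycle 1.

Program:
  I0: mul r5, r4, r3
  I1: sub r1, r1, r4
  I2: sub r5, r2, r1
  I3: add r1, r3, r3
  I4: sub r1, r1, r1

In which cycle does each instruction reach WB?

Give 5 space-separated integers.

Answer: 5 6 9 10 13

Derivation:
I0 mul r5 <- r4,r3: IF@1 ID@2 stall=0 (-) EX@3 MEM@4 WB@5
I1 sub r1 <- r1,r4: IF@2 ID@3 stall=0 (-) EX@4 MEM@5 WB@6
I2 sub r5 <- r2,r1: IF@3 ID@4 stall=2 (RAW on I1.r1 (WB@6)) EX@7 MEM@8 WB@9
I3 add r1 <- r3,r3: IF@4 ID@7 stall=0 (-) EX@8 MEM@9 WB@10
I4 sub r1 <- r1,r1: IF@7 ID@8 stall=2 (RAW on I3.r1 (WB@10)) EX@11 MEM@12 WB@13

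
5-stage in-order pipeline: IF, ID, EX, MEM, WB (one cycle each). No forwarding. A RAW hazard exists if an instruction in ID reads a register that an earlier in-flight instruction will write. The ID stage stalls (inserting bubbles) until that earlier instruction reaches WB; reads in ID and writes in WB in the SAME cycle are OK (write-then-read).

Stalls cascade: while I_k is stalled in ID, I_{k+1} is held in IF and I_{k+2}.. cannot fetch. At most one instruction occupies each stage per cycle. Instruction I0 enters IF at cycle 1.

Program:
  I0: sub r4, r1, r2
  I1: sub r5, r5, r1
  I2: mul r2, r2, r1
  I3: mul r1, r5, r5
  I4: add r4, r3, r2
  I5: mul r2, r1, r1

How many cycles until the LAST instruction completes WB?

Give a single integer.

Answer: 12

Derivation:
I0 sub r4 <- r1,r2: IF@1 ID@2 stall=0 (-) EX@3 MEM@4 WB@5
I1 sub r5 <- r5,r1: IF@2 ID@3 stall=0 (-) EX@4 MEM@5 WB@6
I2 mul r2 <- r2,r1: IF@3 ID@4 stall=0 (-) EX@5 MEM@6 WB@7
I3 mul r1 <- r5,r5: IF@4 ID@5 stall=1 (RAW on I1.r5 (WB@6)) EX@7 MEM@8 WB@9
I4 add r4 <- r3,r2: IF@5 ID@7 stall=0 (-) EX@8 MEM@9 WB@10
I5 mul r2 <- r1,r1: IF@7 ID@8 stall=1 (RAW on I3.r1 (WB@9)) EX@10 MEM@11 WB@12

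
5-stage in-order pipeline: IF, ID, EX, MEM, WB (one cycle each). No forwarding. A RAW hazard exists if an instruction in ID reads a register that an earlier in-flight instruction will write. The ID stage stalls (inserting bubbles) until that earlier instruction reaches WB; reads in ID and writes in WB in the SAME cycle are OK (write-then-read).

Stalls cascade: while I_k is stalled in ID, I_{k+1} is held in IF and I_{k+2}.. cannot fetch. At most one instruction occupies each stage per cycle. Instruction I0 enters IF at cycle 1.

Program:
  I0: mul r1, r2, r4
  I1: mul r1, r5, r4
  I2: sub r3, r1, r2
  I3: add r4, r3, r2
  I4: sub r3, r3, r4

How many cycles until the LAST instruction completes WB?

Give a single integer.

Answer: 15

Derivation:
I0 mul r1 <- r2,r4: IF@1 ID@2 stall=0 (-) EX@3 MEM@4 WB@5
I1 mul r1 <- r5,r4: IF@2 ID@3 stall=0 (-) EX@4 MEM@5 WB@6
I2 sub r3 <- r1,r2: IF@3 ID@4 stall=2 (RAW on I1.r1 (WB@6)) EX@7 MEM@8 WB@9
I3 add r4 <- r3,r2: IF@4 ID@7 stall=2 (RAW on I2.r3 (WB@9)) EX@10 MEM@11 WB@12
I4 sub r3 <- r3,r4: IF@7 ID@10 stall=2 (RAW on I3.r4 (WB@12)) EX@13 MEM@14 WB@15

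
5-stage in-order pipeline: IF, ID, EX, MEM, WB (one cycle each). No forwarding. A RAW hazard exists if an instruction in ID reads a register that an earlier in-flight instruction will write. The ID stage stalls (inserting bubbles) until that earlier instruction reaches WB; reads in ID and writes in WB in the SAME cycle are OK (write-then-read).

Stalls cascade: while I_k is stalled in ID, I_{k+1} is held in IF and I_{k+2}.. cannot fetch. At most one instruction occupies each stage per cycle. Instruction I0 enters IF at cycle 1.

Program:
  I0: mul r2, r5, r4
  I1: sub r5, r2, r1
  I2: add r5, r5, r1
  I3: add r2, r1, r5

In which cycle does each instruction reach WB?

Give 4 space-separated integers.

Answer: 5 8 11 14

Derivation:
I0 mul r2 <- r5,r4: IF@1 ID@2 stall=0 (-) EX@3 MEM@4 WB@5
I1 sub r5 <- r2,r1: IF@2 ID@3 stall=2 (RAW on I0.r2 (WB@5)) EX@6 MEM@7 WB@8
I2 add r5 <- r5,r1: IF@3 ID@6 stall=2 (RAW on I1.r5 (WB@8)) EX@9 MEM@10 WB@11
I3 add r2 <- r1,r5: IF@6 ID@9 stall=2 (RAW on I2.r5 (WB@11)) EX@12 MEM@13 WB@14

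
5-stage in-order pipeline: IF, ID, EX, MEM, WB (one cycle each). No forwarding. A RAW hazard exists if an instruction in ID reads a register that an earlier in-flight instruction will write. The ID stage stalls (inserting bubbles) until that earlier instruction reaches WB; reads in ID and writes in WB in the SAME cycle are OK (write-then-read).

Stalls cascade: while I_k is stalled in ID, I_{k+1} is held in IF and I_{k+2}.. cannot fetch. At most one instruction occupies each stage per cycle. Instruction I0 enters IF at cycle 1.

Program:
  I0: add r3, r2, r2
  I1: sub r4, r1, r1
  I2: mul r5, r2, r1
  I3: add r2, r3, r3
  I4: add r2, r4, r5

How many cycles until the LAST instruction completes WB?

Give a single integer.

I0 add r3 <- r2,r2: IF@1 ID@2 stall=0 (-) EX@3 MEM@4 WB@5
I1 sub r4 <- r1,r1: IF@2 ID@3 stall=0 (-) EX@4 MEM@5 WB@6
I2 mul r5 <- r2,r1: IF@3 ID@4 stall=0 (-) EX@5 MEM@6 WB@7
I3 add r2 <- r3,r3: IF@4 ID@5 stall=0 (-) EX@6 MEM@7 WB@8
I4 add r2 <- r4,r5: IF@5 ID@6 stall=1 (RAW on I2.r5 (WB@7)) EX@8 MEM@9 WB@10

Answer: 10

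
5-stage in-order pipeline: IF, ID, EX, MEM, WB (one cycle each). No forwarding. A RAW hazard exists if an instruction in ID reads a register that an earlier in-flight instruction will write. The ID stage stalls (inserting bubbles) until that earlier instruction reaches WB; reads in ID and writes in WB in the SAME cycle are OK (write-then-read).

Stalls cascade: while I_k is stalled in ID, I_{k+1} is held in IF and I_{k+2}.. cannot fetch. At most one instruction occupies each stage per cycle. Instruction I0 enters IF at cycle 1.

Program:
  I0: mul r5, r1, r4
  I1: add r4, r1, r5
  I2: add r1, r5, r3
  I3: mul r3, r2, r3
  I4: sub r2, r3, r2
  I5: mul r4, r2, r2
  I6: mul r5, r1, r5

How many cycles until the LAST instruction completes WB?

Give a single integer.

Answer: 17

Derivation:
I0 mul r5 <- r1,r4: IF@1 ID@2 stall=0 (-) EX@3 MEM@4 WB@5
I1 add r4 <- r1,r5: IF@2 ID@3 stall=2 (RAW on I0.r5 (WB@5)) EX@6 MEM@7 WB@8
I2 add r1 <- r5,r3: IF@3 ID@6 stall=0 (-) EX@7 MEM@8 WB@9
I3 mul r3 <- r2,r3: IF@6 ID@7 stall=0 (-) EX@8 MEM@9 WB@10
I4 sub r2 <- r3,r2: IF@7 ID@8 stall=2 (RAW on I3.r3 (WB@10)) EX@11 MEM@12 WB@13
I5 mul r4 <- r2,r2: IF@8 ID@11 stall=2 (RAW on I4.r2 (WB@13)) EX@14 MEM@15 WB@16
I6 mul r5 <- r1,r5: IF@11 ID@14 stall=0 (-) EX@15 MEM@16 WB@17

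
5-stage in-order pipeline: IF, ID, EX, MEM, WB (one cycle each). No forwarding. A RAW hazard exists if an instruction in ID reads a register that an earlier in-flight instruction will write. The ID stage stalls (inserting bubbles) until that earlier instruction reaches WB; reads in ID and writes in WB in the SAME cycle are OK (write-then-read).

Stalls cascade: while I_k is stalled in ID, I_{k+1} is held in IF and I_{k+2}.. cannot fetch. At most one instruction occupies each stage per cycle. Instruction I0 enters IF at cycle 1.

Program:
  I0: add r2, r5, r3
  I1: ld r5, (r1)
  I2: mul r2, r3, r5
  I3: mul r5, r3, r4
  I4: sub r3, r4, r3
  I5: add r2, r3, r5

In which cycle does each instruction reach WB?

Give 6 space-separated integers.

I0 add r2 <- r5,r3: IF@1 ID@2 stall=0 (-) EX@3 MEM@4 WB@5
I1 ld r5 <- r1: IF@2 ID@3 stall=0 (-) EX@4 MEM@5 WB@6
I2 mul r2 <- r3,r5: IF@3 ID@4 stall=2 (RAW on I1.r5 (WB@6)) EX@7 MEM@8 WB@9
I3 mul r5 <- r3,r4: IF@4 ID@7 stall=0 (-) EX@8 MEM@9 WB@10
I4 sub r3 <- r4,r3: IF@7 ID@8 stall=0 (-) EX@9 MEM@10 WB@11
I5 add r2 <- r3,r5: IF@8 ID@9 stall=2 (RAW on I4.r3 (WB@11)) EX@12 MEM@13 WB@14

Answer: 5 6 9 10 11 14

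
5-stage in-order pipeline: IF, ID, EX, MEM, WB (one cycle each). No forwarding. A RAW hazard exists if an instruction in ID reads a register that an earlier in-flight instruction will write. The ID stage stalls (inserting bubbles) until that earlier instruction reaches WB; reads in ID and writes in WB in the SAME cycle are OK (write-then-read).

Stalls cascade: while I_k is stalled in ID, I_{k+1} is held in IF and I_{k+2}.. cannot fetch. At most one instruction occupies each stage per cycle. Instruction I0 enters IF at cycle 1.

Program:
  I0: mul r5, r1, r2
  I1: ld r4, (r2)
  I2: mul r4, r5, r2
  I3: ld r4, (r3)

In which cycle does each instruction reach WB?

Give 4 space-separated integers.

Answer: 5 6 8 9

Derivation:
I0 mul r5 <- r1,r2: IF@1 ID@2 stall=0 (-) EX@3 MEM@4 WB@5
I1 ld r4 <- r2: IF@2 ID@3 stall=0 (-) EX@4 MEM@5 WB@6
I2 mul r4 <- r5,r2: IF@3 ID@4 stall=1 (RAW on I0.r5 (WB@5)) EX@6 MEM@7 WB@8
I3 ld r4 <- r3: IF@4 ID@6 stall=0 (-) EX@7 MEM@8 WB@9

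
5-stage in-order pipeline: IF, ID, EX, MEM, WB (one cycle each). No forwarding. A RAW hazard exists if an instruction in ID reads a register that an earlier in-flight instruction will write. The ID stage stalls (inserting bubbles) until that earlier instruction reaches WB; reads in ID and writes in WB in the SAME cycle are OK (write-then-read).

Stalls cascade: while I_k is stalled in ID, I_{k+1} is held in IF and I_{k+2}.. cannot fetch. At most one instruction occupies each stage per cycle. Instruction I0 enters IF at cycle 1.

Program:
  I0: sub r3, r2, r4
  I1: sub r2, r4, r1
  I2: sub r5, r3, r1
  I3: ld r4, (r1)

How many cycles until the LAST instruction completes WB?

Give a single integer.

I0 sub r3 <- r2,r4: IF@1 ID@2 stall=0 (-) EX@3 MEM@4 WB@5
I1 sub r2 <- r4,r1: IF@2 ID@3 stall=0 (-) EX@4 MEM@5 WB@6
I2 sub r5 <- r3,r1: IF@3 ID@4 stall=1 (RAW on I0.r3 (WB@5)) EX@6 MEM@7 WB@8
I3 ld r4 <- r1: IF@4 ID@6 stall=0 (-) EX@7 MEM@8 WB@9

Answer: 9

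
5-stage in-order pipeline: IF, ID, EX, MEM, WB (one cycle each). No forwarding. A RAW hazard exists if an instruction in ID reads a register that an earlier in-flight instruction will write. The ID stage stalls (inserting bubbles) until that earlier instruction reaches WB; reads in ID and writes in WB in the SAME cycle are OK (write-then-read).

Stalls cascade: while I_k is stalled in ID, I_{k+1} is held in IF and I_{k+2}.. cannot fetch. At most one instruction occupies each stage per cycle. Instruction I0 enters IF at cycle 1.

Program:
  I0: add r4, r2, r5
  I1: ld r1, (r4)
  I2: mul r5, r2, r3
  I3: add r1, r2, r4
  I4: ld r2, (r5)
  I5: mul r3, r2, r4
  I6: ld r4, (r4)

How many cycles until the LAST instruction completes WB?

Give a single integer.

Answer: 16

Derivation:
I0 add r4 <- r2,r5: IF@1 ID@2 stall=0 (-) EX@3 MEM@4 WB@5
I1 ld r1 <- r4: IF@2 ID@3 stall=2 (RAW on I0.r4 (WB@5)) EX@6 MEM@7 WB@8
I2 mul r5 <- r2,r3: IF@3 ID@6 stall=0 (-) EX@7 MEM@8 WB@9
I3 add r1 <- r2,r4: IF@6 ID@7 stall=0 (-) EX@8 MEM@9 WB@10
I4 ld r2 <- r5: IF@7 ID@8 stall=1 (RAW on I2.r5 (WB@9)) EX@10 MEM@11 WB@12
I5 mul r3 <- r2,r4: IF@8 ID@10 stall=2 (RAW on I4.r2 (WB@12)) EX@13 MEM@14 WB@15
I6 ld r4 <- r4: IF@10 ID@13 stall=0 (-) EX@14 MEM@15 WB@16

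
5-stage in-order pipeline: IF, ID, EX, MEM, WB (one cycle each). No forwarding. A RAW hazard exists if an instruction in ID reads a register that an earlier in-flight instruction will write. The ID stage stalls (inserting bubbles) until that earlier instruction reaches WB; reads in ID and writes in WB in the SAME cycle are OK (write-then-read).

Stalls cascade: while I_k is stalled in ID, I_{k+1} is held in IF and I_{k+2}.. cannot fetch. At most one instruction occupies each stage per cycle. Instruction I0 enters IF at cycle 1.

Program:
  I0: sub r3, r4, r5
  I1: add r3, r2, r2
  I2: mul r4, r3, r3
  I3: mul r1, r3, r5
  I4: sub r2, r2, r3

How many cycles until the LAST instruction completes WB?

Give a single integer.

I0 sub r3 <- r4,r5: IF@1 ID@2 stall=0 (-) EX@3 MEM@4 WB@5
I1 add r3 <- r2,r2: IF@2 ID@3 stall=0 (-) EX@4 MEM@5 WB@6
I2 mul r4 <- r3,r3: IF@3 ID@4 stall=2 (RAW on I1.r3 (WB@6)) EX@7 MEM@8 WB@9
I3 mul r1 <- r3,r5: IF@4 ID@7 stall=0 (-) EX@8 MEM@9 WB@10
I4 sub r2 <- r2,r3: IF@7 ID@8 stall=0 (-) EX@9 MEM@10 WB@11

Answer: 11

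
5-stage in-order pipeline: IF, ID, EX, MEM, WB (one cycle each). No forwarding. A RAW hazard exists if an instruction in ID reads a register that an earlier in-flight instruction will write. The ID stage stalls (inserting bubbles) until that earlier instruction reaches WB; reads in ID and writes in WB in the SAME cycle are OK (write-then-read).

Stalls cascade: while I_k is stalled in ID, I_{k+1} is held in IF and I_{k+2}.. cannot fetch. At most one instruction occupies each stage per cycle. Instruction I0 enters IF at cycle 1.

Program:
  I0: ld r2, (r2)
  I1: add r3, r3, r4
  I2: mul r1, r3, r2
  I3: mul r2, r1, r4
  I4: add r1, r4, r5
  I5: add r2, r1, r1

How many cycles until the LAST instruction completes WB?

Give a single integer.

Answer: 16

Derivation:
I0 ld r2 <- r2: IF@1 ID@2 stall=0 (-) EX@3 MEM@4 WB@5
I1 add r3 <- r3,r4: IF@2 ID@3 stall=0 (-) EX@4 MEM@5 WB@6
I2 mul r1 <- r3,r2: IF@3 ID@4 stall=2 (RAW on I1.r3 (WB@6)) EX@7 MEM@8 WB@9
I3 mul r2 <- r1,r4: IF@4 ID@7 stall=2 (RAW on I2.r1 (WB@9)) EX@10 MEM@11 WB@12
I4 add r1 <- r4,r5: IF@7 ID@10 stall=0 (-) EX@11 MEM@12 WB@13
I5 add r2 <- r1,r1: IF@10 ID@11 stall=2 (RAW on I4.r1 (WB@13)) EX@14 MEM@15 WB@16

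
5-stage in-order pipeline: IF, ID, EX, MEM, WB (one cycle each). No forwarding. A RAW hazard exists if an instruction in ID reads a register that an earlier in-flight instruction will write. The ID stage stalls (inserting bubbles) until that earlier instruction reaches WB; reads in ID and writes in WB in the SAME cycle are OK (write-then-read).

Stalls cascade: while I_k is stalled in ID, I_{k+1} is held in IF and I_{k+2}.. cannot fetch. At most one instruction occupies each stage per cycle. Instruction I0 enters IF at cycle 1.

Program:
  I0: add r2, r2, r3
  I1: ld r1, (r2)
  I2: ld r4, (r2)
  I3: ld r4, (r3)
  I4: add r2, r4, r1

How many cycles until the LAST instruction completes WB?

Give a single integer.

Answer: 13

Derivation:
I0 add r2 <- r2,r3: IF@1 ID@2 stall=0 (-) EX@3 MEM@4 WB@5
I1 ld r1 <- r2: IF@2 ID@3 stall=2 (RAW on I0.r2 (WB@5)) EX@6 MEM@7 WB@8
I2 ld r4 <- r2: IF@3 ID@6 stall=0 (-) EX@7 MEM@8 WB@9
I3 ld r4 <- r3: IF@6 ID@7 stall=0 (-) EX@8 MEM@9 WB@10
I4 add r2 <- r4,r1: IF@7 ID@8 stall=2 (RAW on I3.r4 (WB@10)) EX@11 MEM@12 WB@13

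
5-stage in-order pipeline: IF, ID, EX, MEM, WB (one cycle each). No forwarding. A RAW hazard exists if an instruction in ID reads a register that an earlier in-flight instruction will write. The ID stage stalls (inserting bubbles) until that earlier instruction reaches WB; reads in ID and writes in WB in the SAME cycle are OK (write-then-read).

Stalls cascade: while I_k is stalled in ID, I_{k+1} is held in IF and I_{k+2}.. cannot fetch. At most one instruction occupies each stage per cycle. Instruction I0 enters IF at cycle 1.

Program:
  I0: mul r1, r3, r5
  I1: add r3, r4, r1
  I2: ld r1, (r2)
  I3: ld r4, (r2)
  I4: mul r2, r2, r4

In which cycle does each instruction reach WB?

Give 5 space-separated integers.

Answer: 5 8 9 10 13

Derivation:
I0 mul r1 <- r3,r5: IF@1 ID@2 stall=0 (-) EX@3 MEM@4 WB@5
I1 add r3 <- r4,r1: IF@2 ID@3 stall=2 (RAW on I0.r1 (WB@5)) EX@6 MEM@7 WB@8
I2 ld r1 <- r2: IF@3 ID@6 stall=0 (-) EX@7 MEM@8 WB@9
I3 ld r4 <- r2: IF@6 ID@7 stall=0 (-) EX@8 MEM@9 WB@10
I4 mul r2 <- r2,r4: IF@7 ID@8 stall=2 (RAW on I3.r4 (WB@10)) EX@11 MEM@12 WB@13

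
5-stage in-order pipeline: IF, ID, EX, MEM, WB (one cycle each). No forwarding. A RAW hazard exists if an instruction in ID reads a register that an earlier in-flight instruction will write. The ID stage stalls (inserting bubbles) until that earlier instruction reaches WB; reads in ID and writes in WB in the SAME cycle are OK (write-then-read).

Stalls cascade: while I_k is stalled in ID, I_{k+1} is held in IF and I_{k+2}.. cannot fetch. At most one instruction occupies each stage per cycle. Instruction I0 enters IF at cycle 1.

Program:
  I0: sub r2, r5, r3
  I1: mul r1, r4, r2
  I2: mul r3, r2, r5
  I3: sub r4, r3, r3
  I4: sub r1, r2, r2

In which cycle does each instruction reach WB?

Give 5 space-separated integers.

I0 sub r2 <- r5,r3: IF@1 ID@2 stall=0 (-) EX@3 MEM@4 WB@5
I1 mul r1 <- r4,r2: IF@2 ID@3 stall=2 (RAW on I0.r2 (WB@5)) EX@6 MEM@7 WB@8
I2 mul r3 <- r2,r5: IF@3 ID@6 stall=0 (-) EX@7 MEM@8 WB@9
I3 sub r4 <- r3,r3: IF@6 ID@7 stall=2 (RAW on I2.r3 (WB@9)) EX@10 MEM@11 WB@12
I4 sub r1 <- r2,r2: IF@7 ID@10 stall=0 (-) EX@11 MEM@12 WB@13

Answer: 5 8 9 12 13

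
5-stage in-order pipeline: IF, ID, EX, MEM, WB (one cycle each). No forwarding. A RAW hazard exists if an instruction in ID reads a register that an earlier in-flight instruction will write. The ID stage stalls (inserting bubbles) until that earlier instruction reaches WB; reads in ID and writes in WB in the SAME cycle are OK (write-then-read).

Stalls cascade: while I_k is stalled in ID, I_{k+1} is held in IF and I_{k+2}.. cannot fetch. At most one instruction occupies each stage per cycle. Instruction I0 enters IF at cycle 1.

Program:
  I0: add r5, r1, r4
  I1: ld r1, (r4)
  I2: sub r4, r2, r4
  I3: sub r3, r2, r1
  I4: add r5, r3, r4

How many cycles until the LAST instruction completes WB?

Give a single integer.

I0 add r5 <- r1,r4: IF@1 ID@2 stall=0 (-) EX@3 MEM@4 WB@5
I1 ld r1 <- r4: IF@2 ID@3 stall=0 (-) EX@4 MEM@5 WB@6
I2 sub r4 <- r2,r4: IF@3 ID@4 stall=0 (-) EX@5 MEM@6 WB@7
I3 sub r3 <- r2,r1: IF@4 ID@5 stall=1 (RAW on I1.r1 (WB@6)) EX@7 MEM@8 WB@9
I4 add r5 <- r3,r4: IF@5 ID@7 stall=2 (RAW on I3.r3 (WB@9)) EX@10 MEM@11 WB@12

Answer: 12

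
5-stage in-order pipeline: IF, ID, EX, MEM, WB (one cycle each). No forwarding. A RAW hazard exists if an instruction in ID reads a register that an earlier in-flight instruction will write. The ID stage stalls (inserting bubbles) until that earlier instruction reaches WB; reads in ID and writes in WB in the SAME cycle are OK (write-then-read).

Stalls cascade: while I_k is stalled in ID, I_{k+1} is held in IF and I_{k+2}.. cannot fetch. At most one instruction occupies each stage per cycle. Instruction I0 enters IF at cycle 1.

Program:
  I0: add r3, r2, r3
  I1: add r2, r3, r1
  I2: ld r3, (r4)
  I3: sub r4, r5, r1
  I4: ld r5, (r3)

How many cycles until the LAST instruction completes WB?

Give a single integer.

Answer: 12

Derivation:
I0 add r3 <- r2,r3: IF@1 ID@2 stall=0 (-) EX@3 MEM@4 WB@5
I1 add r2 <- r3,r1: IF@2 ID@3 stall=2 (RAW on I0.r3 (WB@5)) EX@6 MEM@7 WB@8
I2 ld r3 <- r4: IF@3 ID@6 stall=0 (-) EX@7 MEM@8 WB@9
I3 sub r4 <- r5,r1: IF@6 ID@7 stall=0 (-) EX@8 MEM@9 WB@10
I4 ld r5 <- r3: IF@7 ID@8 stall=1 (RAW on I2.r3 (WB@9)) EX@10 MEM@11 WB@12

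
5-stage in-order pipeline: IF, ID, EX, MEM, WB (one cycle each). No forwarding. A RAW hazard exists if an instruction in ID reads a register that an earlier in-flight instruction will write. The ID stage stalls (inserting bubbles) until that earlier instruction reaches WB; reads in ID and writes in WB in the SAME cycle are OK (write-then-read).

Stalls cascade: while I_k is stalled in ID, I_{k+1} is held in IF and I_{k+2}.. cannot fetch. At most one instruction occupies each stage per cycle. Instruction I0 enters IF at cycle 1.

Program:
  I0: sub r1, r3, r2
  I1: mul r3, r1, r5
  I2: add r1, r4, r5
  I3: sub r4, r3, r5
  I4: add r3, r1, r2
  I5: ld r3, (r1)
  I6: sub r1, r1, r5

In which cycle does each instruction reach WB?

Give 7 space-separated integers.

I0 sub r1 <- r3,r2: IF@1 ID@2 stall=0 (-) EX@3 MEM@4 WB@5
I1 mul r3 <- r1,r5: IF@2 ID@3 stall=2 (RAW on I0.r1 (WB@5)) EX@6 MEM@7 WB@8
I2 add r1 <- r4,r5: IF@3 ID@6 stall=0 (-) EX@7 MEM@8 WB@9
I3 sub r4 <- r3,r5: IF@6 ID@7 stall=1 (RAW on I1.r3 (WB@8)) EX@9 MEM@10 WB@11
I4 add r3 <- r1,r2: IF@7 ID@9 stall=0 (-) EX@10 MEM@11 WB@12
I5 ld r3 <- r1: IF@9 ID@10 stall=0 (-) EX@11 MEM@12 WB@13
I6 sub r1 <- r1,r5: IF@10 ID@11 stall=0 (-) EX@12 MEM@13 WB@14

Answer: 5 8 9 11 12 13 14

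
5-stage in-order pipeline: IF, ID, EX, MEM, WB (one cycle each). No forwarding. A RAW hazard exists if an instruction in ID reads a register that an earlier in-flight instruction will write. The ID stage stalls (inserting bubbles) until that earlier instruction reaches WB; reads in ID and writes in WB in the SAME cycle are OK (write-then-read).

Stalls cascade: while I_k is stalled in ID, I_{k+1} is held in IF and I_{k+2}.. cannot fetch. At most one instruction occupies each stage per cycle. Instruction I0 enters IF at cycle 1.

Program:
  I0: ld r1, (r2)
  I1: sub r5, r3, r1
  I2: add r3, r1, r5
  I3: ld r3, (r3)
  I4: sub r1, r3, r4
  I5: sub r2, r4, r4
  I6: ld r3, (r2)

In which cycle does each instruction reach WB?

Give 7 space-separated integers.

I0 ld r1 <- r2: IF@1 ID@2 stall=0 (-) EX@3 MEM@4 WB@5
I1 sub r5 <- r3,r1: IF@2 ID@3 stall=2 (RAW on I0.r1 (WB@5)) EX@6 MEM@7 WB@8
I2 add r3 <- r1,r5: IF@3 ID@6 stall=2 (RAW on I1.r5 (WB@8)) EX@9 MEM@10 WB@11
I3 ld r3 <- r3: IF@6 ID@9 stall=2 (RAW on I2.r3 (WB@11)) EX@12 MEM@13 WB@14
I4 sub r1 <- r3,r4: IF@9 ID@12 stall=2 (RAW on I3.r3 (WB@14)) EX@15 MEM@16 WB@17
I5 sub r2 <- r4,r4: IF@12 ID@15 stall=0 (-) EX@16 MEM@17 WB@18
I6 ld r3 <- r2: IF@15 ID@16 stall=2 (RAW on I5.r2 (WB@18)) EX@19 MEM@20 WB@21

Answer: 5 8 11 14 17 18 21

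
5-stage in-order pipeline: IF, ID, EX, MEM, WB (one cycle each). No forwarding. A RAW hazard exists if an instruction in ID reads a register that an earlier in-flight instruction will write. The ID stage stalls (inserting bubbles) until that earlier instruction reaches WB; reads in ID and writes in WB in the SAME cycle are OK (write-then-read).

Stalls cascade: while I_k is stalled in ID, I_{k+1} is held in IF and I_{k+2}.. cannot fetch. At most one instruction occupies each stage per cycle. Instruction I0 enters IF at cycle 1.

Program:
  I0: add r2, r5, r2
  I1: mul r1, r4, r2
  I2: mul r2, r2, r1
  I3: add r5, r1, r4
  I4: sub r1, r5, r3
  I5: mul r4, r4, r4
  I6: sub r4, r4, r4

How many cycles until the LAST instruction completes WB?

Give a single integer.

I0 add r2 <- r5,r2: IF@1 ID@2 stall=0 (-) EX@3 MEM@4 WB@5
I1 mul r1 <- r4,r2: IF@2 ID@3 stall=2 (RAW on I0.r2 (WB@5)) EX@6 MEM@7 WB@8
I2 mul r2 <- r2,r1: IF@3 ID@6 stall=2 (RAW on I1.r1 (WB@8)) EX@9 MEM@10 WB@11
I3 add r5 <- r1,r4: IF@6 ID@9 stall=0 (-) EX@10 MEM@11 WB@12
I4 sub r1 <- r5,r3: IF@9 ID@10 stall=2 (RAW on I3.r5 (WB@12)) EX@13 MEM@14 WB@15
I5 mul r4 <- r4,r4: IF@10 ID@13 stall=0 (-) EX@14 MEM@15 WB@16
I6 sub r4 <- r4,r4: IF@13 ID@14 stall=2 (RAW on I5.r4 (WB@16)) EX@17 MEM@18 WB@19

Answer: 19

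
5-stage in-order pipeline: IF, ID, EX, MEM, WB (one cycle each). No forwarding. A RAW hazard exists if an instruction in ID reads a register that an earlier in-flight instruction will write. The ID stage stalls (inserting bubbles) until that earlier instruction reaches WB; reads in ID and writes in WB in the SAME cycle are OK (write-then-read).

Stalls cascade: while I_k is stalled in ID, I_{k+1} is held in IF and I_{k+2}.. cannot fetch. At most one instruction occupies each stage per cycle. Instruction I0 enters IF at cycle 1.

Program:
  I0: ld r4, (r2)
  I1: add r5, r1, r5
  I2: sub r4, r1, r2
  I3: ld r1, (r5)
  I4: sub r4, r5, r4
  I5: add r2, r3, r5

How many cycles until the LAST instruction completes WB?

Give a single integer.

I0 ld r4 <- r2: IF@1 ID@2 stall=0 (-) EX@3 MEM@4 WB@5
I1 add r5 <- r1,r5: IF@2 ID@3 stall=0 (-) EX@4 MEM@5 WB@6
I2 sub r4 <- r1,r2: IF@3 ID@4 stall=0 (-) EX@5 MEM@6 WB@7
I3 ld r1 <- r5: IF@4 ID@5 stall=1 (RAW on I1.r5 (WB@6)) EX@7 MEM@8 WB@9
I4 sub r4 <- r5,r4: IF@5 ID@7 stall=0 (-) EX@8 MEM@9 WB@10
I5 add r2 <- r3,r5: IF@7 ID@8 stall=0 (-) EX@9 MEM@10 WB@11

Answer: 11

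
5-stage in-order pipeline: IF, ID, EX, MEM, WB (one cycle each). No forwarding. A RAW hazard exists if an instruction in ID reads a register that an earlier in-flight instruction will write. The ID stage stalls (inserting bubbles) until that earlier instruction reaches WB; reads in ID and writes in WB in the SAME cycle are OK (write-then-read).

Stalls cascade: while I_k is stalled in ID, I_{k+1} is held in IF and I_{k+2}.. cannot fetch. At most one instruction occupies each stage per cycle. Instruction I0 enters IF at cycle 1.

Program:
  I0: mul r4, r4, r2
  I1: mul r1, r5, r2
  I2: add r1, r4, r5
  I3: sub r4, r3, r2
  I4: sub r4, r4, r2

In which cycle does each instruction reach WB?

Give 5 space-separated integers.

I0 mul r4 <- r4,r2: IF@1 ID@2 stall=0 (-) EX@3 MEM@4 WB@5
I1 mul r1 <- r5,r2: IF@2 ID@3 stall=0 (-) EX@4 MEM@5 WB@6
I2 add r1 <- r4,r5: IF@3 ID@4 stall=1 (RAW on I0.r4 (WB@5)) EX@6 MEM@7 WB@8
I3 sub r4 <- r3,r2: IF@4 ID@6 stall=0 (-) EX@7 MEM@8 WB@9
I4 sub r4 <- r4,r2: IF@6 ID@7 stall=2 (RAW on I3.r4 (WB@9)) EX@10 MEM@11 WB@12

Answer: 5 6 8 9 12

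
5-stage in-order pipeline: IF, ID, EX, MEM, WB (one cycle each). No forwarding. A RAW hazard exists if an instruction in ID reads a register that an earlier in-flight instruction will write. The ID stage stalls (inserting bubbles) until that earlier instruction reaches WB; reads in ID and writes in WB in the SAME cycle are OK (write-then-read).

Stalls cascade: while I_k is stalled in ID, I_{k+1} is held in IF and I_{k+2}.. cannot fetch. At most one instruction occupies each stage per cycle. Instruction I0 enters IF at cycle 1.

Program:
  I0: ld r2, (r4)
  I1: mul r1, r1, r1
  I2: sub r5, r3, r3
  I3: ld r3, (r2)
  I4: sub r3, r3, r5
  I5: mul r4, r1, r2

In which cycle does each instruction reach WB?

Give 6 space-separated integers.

Answer: 5 6 7 8 11 12

Derivation:
I0 ld r2 <- r4: IF@1 ID@2 stall=0 (-) EX@3 MEM@4 WB@5
I1 mul r1 <- r1,r1: IF@2 ID@3 stall=0 (-) EX@4 MEM@5 WB@6
I2 sub r5 <- r3,r3: IF@3 ID@4 stall=0 (-) EX@5 MEM@6 WB@7
I3 ld r3 <- r2: IF@4 ID@5 stall=0 (-) EX@6 MEM@7 WB@8
I4 sub r3 <- r3,r5: IF@5 ID@6 stall=2 (RAW on I3.r3 (WB@8)) EX@9 MEM@10 WB@11
I5 mul r4 <- r1,r2: IF@6 ID@9 stall=0 (-) EX@10 MEM@11 WB@12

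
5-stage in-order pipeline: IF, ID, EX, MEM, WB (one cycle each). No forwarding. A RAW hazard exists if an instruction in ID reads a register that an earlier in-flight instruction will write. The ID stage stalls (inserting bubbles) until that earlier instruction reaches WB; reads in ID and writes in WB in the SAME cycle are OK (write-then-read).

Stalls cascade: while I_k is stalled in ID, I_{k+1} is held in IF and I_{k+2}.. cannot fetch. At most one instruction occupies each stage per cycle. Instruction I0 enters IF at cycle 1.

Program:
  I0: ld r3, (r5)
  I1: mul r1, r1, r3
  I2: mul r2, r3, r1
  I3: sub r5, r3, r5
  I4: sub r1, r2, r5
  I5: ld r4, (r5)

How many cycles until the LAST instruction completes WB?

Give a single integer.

Answer: 16

Derivation:
I0 ld r3 <- r5: IF@1 ID@2 stall=0 (-) EX@3 MEM@4 WB@5
I1 mul r1 <- r1,r3: IF@2 ID@3 stall=2 (RAW on I0.r3 (WB@5)) EX@6 MEM@7 WB@8
I2 mul r2 <- r3,r1: IF@3 ID@6 stall=2 (RAW on I1.r1 (WB@8)) EX@9 MEM@10 WB@11
I3 sub r5 <- r3,r5: IF@6 ID@9 stall=0 (-) EX@10 MEM@11 WB@12
I4 sub r1 <- r2,r5: IF@9 ID@10 stall=2 (RAW on I3.r5 (WB@12)) EX@13 MEM@14 WB@15
I5 ld r4 <- r5: IF@10 ID@13 stall=0 (-) EX@14 MEM@15 WB@16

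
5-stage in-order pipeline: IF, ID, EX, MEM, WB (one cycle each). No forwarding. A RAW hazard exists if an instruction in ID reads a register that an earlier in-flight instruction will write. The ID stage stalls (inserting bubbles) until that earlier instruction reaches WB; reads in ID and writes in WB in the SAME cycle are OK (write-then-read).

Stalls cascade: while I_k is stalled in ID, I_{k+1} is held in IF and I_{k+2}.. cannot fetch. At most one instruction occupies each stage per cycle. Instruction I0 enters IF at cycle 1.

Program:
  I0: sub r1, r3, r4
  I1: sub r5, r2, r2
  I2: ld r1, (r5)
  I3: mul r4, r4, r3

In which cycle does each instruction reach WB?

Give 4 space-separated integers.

Answer: 5 6 9 10

Derivation:
I0 sub r1 <- r3,r4: IF@1 ID@2 stall=0 (-) EX@3 MEM@4 WB@5
I1 sub r5 <- r2,r2: IF@2 ID@3 stall=0 (-) EX@4 MEM@5 WB@6
I2 ld r1 <- r5: IF@3 ID@4 stall=2 (RAW on I1.r5 (WB@6)) EX@7 MEM@8 WB@9
I3 mul r4 <- r4,r3: IF@4 ID@7 stall=0 (-) EX@8 MEM@9 WB@10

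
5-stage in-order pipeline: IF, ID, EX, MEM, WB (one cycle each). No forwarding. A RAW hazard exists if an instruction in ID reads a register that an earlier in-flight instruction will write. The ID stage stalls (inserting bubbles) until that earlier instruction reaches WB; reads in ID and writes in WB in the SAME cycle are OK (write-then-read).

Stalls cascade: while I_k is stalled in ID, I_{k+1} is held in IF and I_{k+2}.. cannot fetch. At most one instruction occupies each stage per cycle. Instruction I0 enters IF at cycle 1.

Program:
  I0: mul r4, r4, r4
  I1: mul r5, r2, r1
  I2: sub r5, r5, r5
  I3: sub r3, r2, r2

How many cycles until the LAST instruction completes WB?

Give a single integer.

I0 mul r4 <- r4,r4: IF@1 ID@2 stall=0 (-) EX@3 MEM@4 WB@5
I1 mul r5 <- r2,r1: IF@2 ID@3 stall=0 (-) EX@4 MEM@5 WB@6
I2 sub r5 <- r5,r5: IF@3 ID@4 stall=2 (RAW on I1.r5 (WB@6)) EX@7 MEM@8 WB@9
I3 sub r3 <- r2,r2: IF@4 ID@7 stall=0 (-) EX@8 MEM@9 WB@10

Answer: 10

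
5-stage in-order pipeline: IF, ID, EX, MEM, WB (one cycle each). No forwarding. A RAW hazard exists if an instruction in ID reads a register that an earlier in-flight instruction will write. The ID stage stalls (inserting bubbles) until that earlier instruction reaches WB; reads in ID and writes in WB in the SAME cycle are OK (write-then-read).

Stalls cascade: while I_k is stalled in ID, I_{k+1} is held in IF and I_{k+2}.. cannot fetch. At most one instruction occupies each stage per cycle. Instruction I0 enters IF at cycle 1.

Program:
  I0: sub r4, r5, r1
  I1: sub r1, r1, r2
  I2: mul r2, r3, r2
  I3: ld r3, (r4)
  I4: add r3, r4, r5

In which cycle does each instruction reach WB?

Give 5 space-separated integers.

Answer: 5 6 7 8 9

Derivation:
I0 sub r4 <- r5,r1: IF@1 ID@2 stall=0 (-) EX@3 MEM@4 WB@5
I1 sub r1 <- r1,r2: IF@2 ID@3 stall=0 (-) EX@4 MEM@5 WB@6
I2 mul r2 <- r3,r2: IF@3 ID@4 stall=0 (-) EX@5 MEM@6 WB@7
I3 ld r3 <- r4: IF@4 ID@5 stall=0 (-) EX@6 MEM@7 WB@8
I4 add r3 <- r4,r5: IF@5 ID@6 stall=0 (-) EX@7 MEM@8 WB@9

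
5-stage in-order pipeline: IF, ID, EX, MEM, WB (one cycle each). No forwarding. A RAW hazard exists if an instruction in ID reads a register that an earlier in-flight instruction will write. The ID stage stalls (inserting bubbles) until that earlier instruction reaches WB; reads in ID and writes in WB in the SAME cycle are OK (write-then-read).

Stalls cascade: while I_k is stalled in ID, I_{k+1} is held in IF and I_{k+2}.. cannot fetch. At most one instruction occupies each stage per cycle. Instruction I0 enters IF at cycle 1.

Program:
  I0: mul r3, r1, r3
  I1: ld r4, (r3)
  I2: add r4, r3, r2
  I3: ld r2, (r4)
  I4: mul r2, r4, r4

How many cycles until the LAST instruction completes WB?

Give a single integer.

I0 mul r3 <- r1,r3: IF@1 ID@2 stall=0 (-) EX@3 MEM@4 WB@5
I1 ld r4 <- r3: IF@2 ID@3 stall=2 (RAW on I0.r3 (WB@5)) EX@6 MEM@7 WB@8
I2 add r4 <- r3,r2: IF@3 ID@6 stall=0 (-) EX@7 MEM@8 WB@9
I3 ld r2 <- r4: IF@6 ID@7 stall=2 (RAW on I2.r4 (WB@9)) EX@10 MEM@11 WB@12
I4 mul r2 <- r4,r4: IF@7 ID@10 stall=0 (-) EX@11 MEM@12 WB@13

Answer: 13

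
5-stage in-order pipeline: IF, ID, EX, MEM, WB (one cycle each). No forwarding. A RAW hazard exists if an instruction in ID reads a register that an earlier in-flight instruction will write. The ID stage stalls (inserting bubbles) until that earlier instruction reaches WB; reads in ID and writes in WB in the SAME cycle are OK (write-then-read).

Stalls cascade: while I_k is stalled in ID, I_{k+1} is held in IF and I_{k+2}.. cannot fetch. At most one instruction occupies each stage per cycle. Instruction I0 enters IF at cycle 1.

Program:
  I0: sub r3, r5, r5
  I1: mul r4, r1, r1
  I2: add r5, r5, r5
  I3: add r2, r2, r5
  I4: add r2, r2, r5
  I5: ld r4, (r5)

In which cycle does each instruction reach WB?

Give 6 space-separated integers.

I0 sub r3 <- r5,r5: IF@1 ID@2 stall=0 (-) EX@3 MEM@4 WB@5
I1 mul r4 <- r1,r1: IF@2 ID@3 stall=0 (-) EX@4 MEM@5 WB@6
I2 add r5 <- r5,r5: IF@3 ID@4 stall=0 (-) EX@5 MEM@6 WB@7
I3 add r2 <- r2,r5: IF@4 ID@5 stall=2 (RAW on I2.r5 (WB@7)) EX@8 MEM@9 WB@10
I4 add r2 <- r2,r5: IF@5 ID@8 stall=2 (RAW on I3.r2 (WB@10)) EX@11 MEM@12 WB@13
I5 ld r4 <- r5: IF@8 ID@11 stall=0 (-) EX@12 MEM@13 WB@14

Answer: 5 6 7 10 13 14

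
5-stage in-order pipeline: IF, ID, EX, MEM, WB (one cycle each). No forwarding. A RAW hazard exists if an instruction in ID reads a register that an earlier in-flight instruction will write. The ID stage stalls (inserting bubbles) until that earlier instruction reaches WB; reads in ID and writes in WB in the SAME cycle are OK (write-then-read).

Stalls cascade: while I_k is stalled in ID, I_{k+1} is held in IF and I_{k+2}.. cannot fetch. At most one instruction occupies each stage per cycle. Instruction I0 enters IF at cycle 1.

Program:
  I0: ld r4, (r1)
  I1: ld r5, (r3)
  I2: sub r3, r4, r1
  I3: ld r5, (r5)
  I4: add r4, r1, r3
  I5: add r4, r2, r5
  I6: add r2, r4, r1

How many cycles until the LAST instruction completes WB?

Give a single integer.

Answer: 15

Derivation:
I0 ld r4 <- r1: IF@1 ID@2 stall=0 (-) EX@3 MEM@4 WB@5
I1 ld r5 <- r3: IF@2 ID@3 stall=0 (-) EX@4 MEM@5 WB@6
I2 sub r3 <- r4,r1: IF@3 ID@4 stall=1 (RAW on I0.r4 (WB@5)) EX@6 MEM@7 WB@8
I3 ld r5 <- r5: IF@4 ID@6 stall=0 (-) EX@7 MEM@8 WB@9
I4 add r4 <- r1,r3: IF@6 ID@7 stall=1 (RAW on I2.r3 (WB@8)) EX@9 MEM@10 WB@11
I5 add r4 <- r2,r5: IF@7 ID@9 stall=0 (-) EX@10 MEM@11 WB@12
I6 add r2 <- r4,r1: IF@9 ID@10 stall=2 (RAW on I5.r4 (WB@12)) EX@13 MEM@14 WB@15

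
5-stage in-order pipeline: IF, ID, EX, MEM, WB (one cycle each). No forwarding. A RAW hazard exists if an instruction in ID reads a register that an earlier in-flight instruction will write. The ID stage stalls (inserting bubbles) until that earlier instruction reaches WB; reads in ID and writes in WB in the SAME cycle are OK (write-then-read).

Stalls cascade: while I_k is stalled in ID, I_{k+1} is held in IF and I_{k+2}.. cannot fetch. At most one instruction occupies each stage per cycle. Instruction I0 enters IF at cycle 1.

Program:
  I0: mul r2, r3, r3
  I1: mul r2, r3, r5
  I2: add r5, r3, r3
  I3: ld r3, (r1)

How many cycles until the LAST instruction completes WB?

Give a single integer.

Answer: 8

Derivation:
I0 mul r2 <- r3,r3: IF@1 ID@2 stall=0 (-) EX@3 MEM@4 WB@5
I1 mul r2 <- r3,r5: IF@2 ID@3 stall=0 (-) EX@4 MEM@5 WB@6
I2 add r5 <- r3,r3: IF@3 ID@4 stall=0 (-) EX@5 MEM@6 WB@7
I3 ld r3 <- r1: IF@4 ID@5 stall=0 (-) EX@6 MEM@7 WB@8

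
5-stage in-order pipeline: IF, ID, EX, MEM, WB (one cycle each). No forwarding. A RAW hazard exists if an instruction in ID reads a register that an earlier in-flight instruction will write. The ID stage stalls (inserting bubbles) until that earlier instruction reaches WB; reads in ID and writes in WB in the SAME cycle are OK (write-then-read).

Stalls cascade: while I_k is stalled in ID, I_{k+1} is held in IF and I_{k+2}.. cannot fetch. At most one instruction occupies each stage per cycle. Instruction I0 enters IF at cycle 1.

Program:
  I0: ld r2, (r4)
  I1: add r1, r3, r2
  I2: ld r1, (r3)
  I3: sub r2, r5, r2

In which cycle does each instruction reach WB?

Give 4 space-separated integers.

Answer: 5 8 9 10

Derivation:
I0 ld r2 <- r4: IF@1 ID@2 stall=0 (-) EX@3 MEM@4 WB@5
I1 add r1 <- r3,r2: IF@2 ID@3 stall=2 (RAW on I0.r2 (WB@5)) EX@6 MEM@7 WB@8
I2 ld r1 <- r3: IF@3 ID@6 stall=0 (-) EX@7 MEM@8 WB@9
I3 sub r2 <- r5,r2: IF@6 ID@7 stall=0 (-) EX@8 MEM@9 WB@10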